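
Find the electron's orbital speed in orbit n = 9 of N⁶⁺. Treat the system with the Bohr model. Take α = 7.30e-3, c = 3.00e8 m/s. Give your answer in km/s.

v_n = Zαc/n = 7 × 0.00730 × 3.00e8 / 9
    = 1700 km/s

1700 km/s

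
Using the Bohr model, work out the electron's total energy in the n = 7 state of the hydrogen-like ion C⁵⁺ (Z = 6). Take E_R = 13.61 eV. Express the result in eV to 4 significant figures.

E_n = −E_R·Z²/n² = −13.61 × 6²/7² = -9.999 eV

-9.999 eV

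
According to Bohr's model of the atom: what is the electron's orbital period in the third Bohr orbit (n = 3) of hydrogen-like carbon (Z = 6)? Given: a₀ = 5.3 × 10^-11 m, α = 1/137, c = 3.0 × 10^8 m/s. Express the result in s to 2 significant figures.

r = n²a₀/Z = 3²·5.3 × 10^-11/6 = 8.0 × 10^-11 m
v = Zαc/n = 6·0.0073·3.0 × 10^8/3 = 4.4 × 10^6 m/s
T = 2πr/v = 1.1 × 10^-16 s

1.1 × 10^-16 s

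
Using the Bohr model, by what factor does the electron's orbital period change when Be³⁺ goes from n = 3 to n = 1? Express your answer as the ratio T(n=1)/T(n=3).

T ∝ Z^-2 · n^3; with Z fixed, T ∝ n^3.
T(n=1)/T(n=3) = (1/3)^3 = 1/27

1/27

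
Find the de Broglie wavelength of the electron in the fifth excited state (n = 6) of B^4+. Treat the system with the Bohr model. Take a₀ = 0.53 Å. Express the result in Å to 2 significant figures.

The Bohr quantisation condition is nλ = 2πr_n.
r_n = n²a₀/Z = 3.8 Å
λ = 2πr_n/n = 2π·3.8/6 = 4.0 Å

4.0 Å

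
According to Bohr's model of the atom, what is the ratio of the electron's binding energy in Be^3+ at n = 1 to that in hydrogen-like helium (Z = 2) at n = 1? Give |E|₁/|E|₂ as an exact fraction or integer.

4

|E| ∝ Z^2 · n^-2
|E|₁/|E|₂ = (4/2)^2 · (1/1)^-2 = 4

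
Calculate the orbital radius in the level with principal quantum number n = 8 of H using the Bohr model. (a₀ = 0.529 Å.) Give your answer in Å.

r_n = n²a₀/Z = 8² × 0.529 / 1
    = 64 × 0.529 / 1 = 33.9 Å

33.9 Å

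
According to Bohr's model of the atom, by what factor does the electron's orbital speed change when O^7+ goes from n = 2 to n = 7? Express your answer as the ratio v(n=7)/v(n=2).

v ∝ Z^1 · n^-1; with Z fixed, v ∝ n^-1.
v(n=7)/v(n=2) = (7/2)^-1 = 2/7

2/7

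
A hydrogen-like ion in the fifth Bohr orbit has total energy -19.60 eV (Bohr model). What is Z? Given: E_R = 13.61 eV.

6

E_n = −E_R Z²/n² ⇒ Z² = −E_n n²/E_R = 19.60 × 5² / 13.61 ≈ 36.00
Z = 6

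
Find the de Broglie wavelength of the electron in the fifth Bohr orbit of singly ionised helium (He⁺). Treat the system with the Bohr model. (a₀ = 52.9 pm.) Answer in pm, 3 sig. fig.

The Bohr quantisation condition is nλ = 2πr_n.
r_n = n²a₀/Z = 661 pm
λ = 2πr_n/n = 2π·661/5 = 831 pm

831 pm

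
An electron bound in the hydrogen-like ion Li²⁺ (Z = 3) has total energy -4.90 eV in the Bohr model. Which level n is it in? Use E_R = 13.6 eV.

E_n = −E_R Z²/n² ⇒ n² = E_R Z²/(−E_n) = 13.6 × 3² / 4.90 ≈ 24.98
n = 5

5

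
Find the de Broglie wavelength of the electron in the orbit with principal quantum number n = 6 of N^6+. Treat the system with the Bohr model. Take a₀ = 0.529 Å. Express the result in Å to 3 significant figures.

2.85 Å

The Bohr quantisation condition is nλ = 2πr_n.
r_n = n²a₀/Z = 2.72 Å
λ = 2πr_n/n = 2π·2.72/6 = 2.85 Å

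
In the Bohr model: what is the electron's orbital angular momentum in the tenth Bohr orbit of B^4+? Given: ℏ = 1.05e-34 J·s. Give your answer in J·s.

L_n = nℏ = 10 × 1.05e-34 = 1.05e-33 J·s

1.05e-33 J·s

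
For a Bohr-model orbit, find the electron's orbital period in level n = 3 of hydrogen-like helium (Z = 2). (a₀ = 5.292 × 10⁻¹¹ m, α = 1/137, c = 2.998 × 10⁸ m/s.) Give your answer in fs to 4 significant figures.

r = n²a₀/Z = 3²·5.292 × 10⁻¹¹/2 = 2.381 × 10⁻¹⁰ m
v = Zαc/n = 2·0.007299·2.998 × 10⁸/3 = 1.459 × 10⁶ m/s
T = 2πr/v = 1.026 × 10⁻¹⁵ s = 1.026 fs

1.026 fs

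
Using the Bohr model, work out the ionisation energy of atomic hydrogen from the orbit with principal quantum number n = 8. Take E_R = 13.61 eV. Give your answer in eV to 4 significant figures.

0.2127 eV

E_n = −E_R·Z²/n² = −13.61 × 1²/8² eV = -0.2127 eV
Ionisation energy = −E_n = 0.2127 eV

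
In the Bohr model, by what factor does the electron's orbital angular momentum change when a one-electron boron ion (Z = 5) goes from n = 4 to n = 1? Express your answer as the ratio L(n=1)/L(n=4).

1/4

L = nℏ depends only on n, so L ∝ n.
L(n=1)/L(n=4) = (1/4)^1 = 1/4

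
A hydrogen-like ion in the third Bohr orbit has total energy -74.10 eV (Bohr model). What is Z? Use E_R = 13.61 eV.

E_n = −E_R Z²/n² ⇒ Z² = −E_n n²/E_R = 74.10 × 3² / 13.61 ≈ 49.00
Z = 7

7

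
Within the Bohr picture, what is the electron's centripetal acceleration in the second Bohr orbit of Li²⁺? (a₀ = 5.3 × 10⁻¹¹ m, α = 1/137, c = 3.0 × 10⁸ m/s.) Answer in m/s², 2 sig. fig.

1.5 × 10²³ m/s²

r = n²a₀/Z = 7.1 × 10⁻¹¹ m, v = Zαc/n = 3.3 × 10⁶ m/s
a = v²/r = (3.3 × 10⁶)² / 7.1 × 10⁻¹¹ = 1.5 × 10²³ m/s²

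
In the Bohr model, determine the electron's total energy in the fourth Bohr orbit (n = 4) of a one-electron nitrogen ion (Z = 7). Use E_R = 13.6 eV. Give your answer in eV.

-41.6 eV

E_n = −E_R·Z²/n² = −13.6 × 7²/4² = -41.6 eV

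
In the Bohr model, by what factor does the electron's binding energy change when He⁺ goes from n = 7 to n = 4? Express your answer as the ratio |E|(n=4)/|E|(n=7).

49/16

|E| ∝ Z^2 · n^-2; with Z fixed, |E| ∝ n^-2.
|E|(n=4)/|E|(n=7) = (4/7)^-2 = 49/16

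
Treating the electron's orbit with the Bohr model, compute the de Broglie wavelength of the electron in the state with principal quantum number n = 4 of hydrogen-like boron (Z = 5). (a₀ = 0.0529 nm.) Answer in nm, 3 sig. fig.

The Bohr quantisation condition is nλ = 2πr_n.
r_n = n²a₀/Z = 0.169 nm
λ = 2πr_n/n = 2π·0.169/4 = 0.266 nm

0.266 nm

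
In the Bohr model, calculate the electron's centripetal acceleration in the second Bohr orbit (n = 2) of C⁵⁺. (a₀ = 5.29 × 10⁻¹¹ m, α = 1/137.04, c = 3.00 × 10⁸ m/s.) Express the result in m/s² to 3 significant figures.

1.22 × 10²⁴ m/s²

r = n²a₀/Z = 3.53 × 10⁻¹¹ m, v = Zαc/n = 6.57 × 10⁶ m/s
a = v²/r = (6.57 × 10⁶)² / 3.53 × 10⁻¹¹ = 1.22 × 10²⁴ m/s²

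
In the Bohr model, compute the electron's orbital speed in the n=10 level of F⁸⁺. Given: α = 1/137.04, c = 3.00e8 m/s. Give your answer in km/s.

1970 km/s

v_n = Zαc/n = 9 × 0.00730 × 3.00e8 / 10
    = 1970 km/s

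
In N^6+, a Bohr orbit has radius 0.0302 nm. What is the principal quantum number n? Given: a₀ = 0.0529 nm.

r_n = n²a₀/Z ⇒ n² = rZ/a₀ = 0.0302 × 7 / 0.0529 ≈ 4.00
n = 2

2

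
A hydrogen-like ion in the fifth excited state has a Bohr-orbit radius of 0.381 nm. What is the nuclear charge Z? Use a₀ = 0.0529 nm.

r_n = n²a₀/Z ⇒ Z = n²a₀/r = 6² × 0.0529 / 0.381 ≈ 5.00
Z = 5

5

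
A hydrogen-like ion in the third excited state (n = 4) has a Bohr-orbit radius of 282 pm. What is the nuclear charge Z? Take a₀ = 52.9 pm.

r_n = n²a₀/Z ⇒ Z = n²a₀/r = 4² × 52.9 / 282 ≈ 3.00
Z = 3

3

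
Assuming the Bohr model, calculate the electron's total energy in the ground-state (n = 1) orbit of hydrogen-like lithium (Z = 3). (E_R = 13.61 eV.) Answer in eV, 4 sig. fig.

-122.5 eV

E_n = −E_R·Z²/n² = −13.61 × 3²/1² = -122.5 eV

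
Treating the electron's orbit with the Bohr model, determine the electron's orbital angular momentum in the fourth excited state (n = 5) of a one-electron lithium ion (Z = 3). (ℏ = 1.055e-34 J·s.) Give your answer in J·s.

L_n = nℏ = 5 × 1.055e-34 = 5.275e-34 J·s

5.275e-34 J·s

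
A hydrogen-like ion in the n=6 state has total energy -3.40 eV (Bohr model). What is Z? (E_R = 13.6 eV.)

E_n = −E_R Z²/n² ⇒ Z² = −E_n n²/E_R = 3.40 × 6² / 13.6 ≈ 9.00
Z = 3

3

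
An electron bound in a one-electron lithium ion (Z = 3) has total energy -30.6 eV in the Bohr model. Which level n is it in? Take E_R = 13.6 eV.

2

E_n = −E_R Z²/n² ⇒ n² = E_R Z²/(−E_n) = 13.6 × 3² / 30.6 ≈ 4.00
n = 2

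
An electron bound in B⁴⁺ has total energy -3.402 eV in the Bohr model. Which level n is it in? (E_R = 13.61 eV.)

10

E_n = −E_R Z²/n² ⇒ n² = E_R Z²/(−E_n) = 13.61 × 5² / 3.402 ≈ 100.01
n = 10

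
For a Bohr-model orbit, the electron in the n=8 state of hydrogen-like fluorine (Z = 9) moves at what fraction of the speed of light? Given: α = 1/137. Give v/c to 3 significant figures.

0.00821

v_n = Zαc/n, so v/c = Zα/n = 9 × 0.00730 / 8 = 0.00821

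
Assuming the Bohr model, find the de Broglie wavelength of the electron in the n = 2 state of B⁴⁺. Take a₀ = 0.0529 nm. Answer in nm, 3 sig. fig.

The Bohr quantisation condition is nλ = 2πr_n.
r_n = n²a₀/Z = 0.0423 nm
λ = 2πr_n/n = 2π·0.0423/2 = 0.133 nm

0.133 nm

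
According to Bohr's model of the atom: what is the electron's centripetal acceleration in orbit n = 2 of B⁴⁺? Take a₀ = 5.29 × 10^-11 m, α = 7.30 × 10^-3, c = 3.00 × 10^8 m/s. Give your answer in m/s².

r = n²a₀/Z = 4.23 × 10^-11 m, v = Zαc/n = 5.47 × 10^6 m/s
a = v²/r = (5.47 × 10^6)² / 4.23 × 10^-11 = 7.08 × 10^23 m/s²

7.08 × 10^23 m/s²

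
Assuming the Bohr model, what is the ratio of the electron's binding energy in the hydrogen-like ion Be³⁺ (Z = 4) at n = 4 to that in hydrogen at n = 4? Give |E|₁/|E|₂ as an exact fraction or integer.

16

|E| ∝ Z^2 · n^-2
|E|₁/|E|₂ = (4/1)^2 · (4/4)^-2 = 16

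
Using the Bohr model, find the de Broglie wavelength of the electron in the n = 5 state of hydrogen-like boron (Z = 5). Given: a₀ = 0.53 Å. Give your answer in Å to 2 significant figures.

The Bohr quantisation condition is nλ = 2πr_n.
r_n = n²a₀/Z = 2.6 Å
λ = 2πr_n/n = 2π·2.6/5 = 3.3 Å

3.3 Å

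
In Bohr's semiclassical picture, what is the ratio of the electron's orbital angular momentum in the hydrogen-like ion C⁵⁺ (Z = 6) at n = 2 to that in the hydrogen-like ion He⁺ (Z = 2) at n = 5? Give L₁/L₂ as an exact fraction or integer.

L = nℏ is independent of Z.
L₁/L₂ = n₁/n₂ = 2/5 = 2/5

2/5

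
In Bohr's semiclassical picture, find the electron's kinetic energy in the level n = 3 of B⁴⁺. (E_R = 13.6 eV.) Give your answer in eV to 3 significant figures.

For a Coulomb orbit the virial theorem gives K = −E_n.
E_n = −E_R·Z²/n², so K = E_R·Z²/n² = 13.6 × 5²/3² = 37.8 eV

37.8 eV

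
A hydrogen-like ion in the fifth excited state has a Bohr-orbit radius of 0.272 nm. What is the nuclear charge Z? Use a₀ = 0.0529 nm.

7

r_n = n²a₀/Z ⇒ Z = n²a₀/r = 6² × 0.0529 / 0.272 ≈ 7.00
Z = 7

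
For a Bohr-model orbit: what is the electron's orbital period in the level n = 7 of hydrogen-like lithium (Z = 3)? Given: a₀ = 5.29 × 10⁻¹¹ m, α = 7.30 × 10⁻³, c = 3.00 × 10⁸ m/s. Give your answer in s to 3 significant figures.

r = n²a₀/Z = 7²·5.29 × 10⁻¹¹/3 = 8.64 × 10⁻¹⁰ m
v = Zαc/n = 3·0.00730·3.00 × 10⁸/7 = 9.39 × 10⁵ m/s
T = 2πr/v = 5.78 × 10⁻¹⁵ s

5.78 × 10⁻¹⁵ s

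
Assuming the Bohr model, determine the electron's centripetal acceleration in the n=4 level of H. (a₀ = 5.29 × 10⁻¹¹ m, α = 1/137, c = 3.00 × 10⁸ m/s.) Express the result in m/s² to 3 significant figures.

r = n²a₀/Z = 8.46 × 10⁻¹⁰ m, v = Zαc/n = 5.47 × 10⁵ m/s
a = v²/r = (5.47 × 10⁵)² / 8.46 × 10⁻¹⁰ = 3.54 × 10²⁰ m/s²

3.54 × 10²⁰ m/s²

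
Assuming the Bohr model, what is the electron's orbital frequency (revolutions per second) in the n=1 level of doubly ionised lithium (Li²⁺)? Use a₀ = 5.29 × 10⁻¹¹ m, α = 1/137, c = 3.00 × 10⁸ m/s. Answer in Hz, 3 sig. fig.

5.93 × 10¹⁶ Hz

r = n²a₀/Z = 1.76 × 10⁻¹¹ m, v = Zαc/n = 6.57 × 10⁶ m/s
f = v/(2πr) = 5.93 × 10¹⁶ Hz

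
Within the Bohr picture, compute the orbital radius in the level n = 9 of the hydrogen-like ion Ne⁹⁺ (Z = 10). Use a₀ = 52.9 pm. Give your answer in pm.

428 pm

r_n = n²a₀/Z = 9² × 52.9 / 10
    = 81 × 52.9 / 10 = 428 pm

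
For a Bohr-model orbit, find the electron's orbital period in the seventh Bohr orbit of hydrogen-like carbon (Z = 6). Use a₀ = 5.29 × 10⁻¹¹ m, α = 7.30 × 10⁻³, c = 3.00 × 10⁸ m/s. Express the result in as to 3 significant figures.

r = n²a₀/Z = 7²·5.29 × 10⁻¹¹/6 = 4.32 × 10⁻¹⁰ m
v = Zαc/n = 6·0.00730·3.00 × 10⁸/7 = 1.88 × 10⁶ m/s
T = 2πr/v = 1.45 × 10⁻¹⁵ s = 1450 as

1450 as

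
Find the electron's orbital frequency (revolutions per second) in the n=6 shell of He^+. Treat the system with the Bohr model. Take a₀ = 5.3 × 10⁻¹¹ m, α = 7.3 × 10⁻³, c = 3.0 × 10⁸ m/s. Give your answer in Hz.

r = n²a₀/Z = 9.5 × 10⁻¹⁰ m, v = Zαc/n = 7.3 × 10⁵ m/s
f = v/(2πr) = 1.2 × 10¹⁴ Hz

1.2 × 10¹⁴ Hz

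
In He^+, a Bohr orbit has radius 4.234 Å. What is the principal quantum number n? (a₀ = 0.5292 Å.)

4

r_n = n²a₀/Z ⇒ n² = rZ/a₀ = 4.234 × 2 / 0.5292 ≈ 16.00
n = 4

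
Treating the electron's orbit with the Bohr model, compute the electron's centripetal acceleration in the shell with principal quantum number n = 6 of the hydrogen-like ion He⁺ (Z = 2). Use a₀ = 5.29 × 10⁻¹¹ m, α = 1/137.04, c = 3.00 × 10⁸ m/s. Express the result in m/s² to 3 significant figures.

r = n²a₀/Z = 9.52 × 10⁻¹⁰ m, v = Zαc/n = 7.30 × 10⁵ m/s
a = v²/r = (7.30 × 10⁵)² / 9.52 × 10⁻¹⁰ = 5.59 × 10²⁰ m/s²

5.59 × 10²⁰ m/s²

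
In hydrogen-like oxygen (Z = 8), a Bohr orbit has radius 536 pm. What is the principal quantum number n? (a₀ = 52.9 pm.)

r_n = n²a₀/Z ⇒ n² = rZ/a₀ = 536 × 8 / 52.9 ≈ 81.06
n = 9

9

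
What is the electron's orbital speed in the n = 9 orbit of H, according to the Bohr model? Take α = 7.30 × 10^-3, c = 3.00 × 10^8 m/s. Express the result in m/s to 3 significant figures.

v_n = Zαc/n = 1 × 0.00730 × 3.00 × 10^8 / 9
    = 2.43 × 10^5 m/s

2.43 × 10^5 m/s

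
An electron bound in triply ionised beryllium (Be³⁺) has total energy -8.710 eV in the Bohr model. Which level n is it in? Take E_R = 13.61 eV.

5

E_n = −E_R Z²/n² ⇒ n² = E_R Z²/(−E_n) = 13.61 × 4² / 8.710 ≈ 25.00
n = 5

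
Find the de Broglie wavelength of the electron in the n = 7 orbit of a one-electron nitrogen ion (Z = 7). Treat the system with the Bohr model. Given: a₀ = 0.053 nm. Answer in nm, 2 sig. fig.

0.33 nm

The Bohr quantisation condition is nλ = 2πr_n.
r_n = n²a₀/Z = 0.37 nm
λ = 2πr_n/n = 2π·0.37/7 = 0.33 nm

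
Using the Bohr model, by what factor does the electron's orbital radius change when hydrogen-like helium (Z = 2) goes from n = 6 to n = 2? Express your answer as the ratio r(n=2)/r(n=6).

1/9

r ∝ Z^-1 · n^2; with Z fixed, r ∝ n^2.
r(n=2)/r(n=6) = (2/6)^2 = 1/9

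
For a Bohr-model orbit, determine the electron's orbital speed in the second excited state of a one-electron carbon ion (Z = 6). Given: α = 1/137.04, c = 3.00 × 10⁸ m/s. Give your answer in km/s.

v_n = Zαc/n = 6 × 0.00730 × 3.00 × 10⁸ / 3
    = 4380 km/s

4380 km/s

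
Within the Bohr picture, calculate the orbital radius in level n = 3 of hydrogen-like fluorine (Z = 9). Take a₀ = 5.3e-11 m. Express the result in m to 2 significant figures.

r_n = n²a₀/Z = 3² × 5.3e-11 / 9
    = 9 × 5.3e-11 / 9 = 5.3e-11 m

5.3e-11 m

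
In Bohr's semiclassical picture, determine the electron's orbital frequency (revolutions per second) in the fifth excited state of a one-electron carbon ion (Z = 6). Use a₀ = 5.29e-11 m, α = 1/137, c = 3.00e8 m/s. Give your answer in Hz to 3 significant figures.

1.10e15 Hz

r = n²a₀/Z = 3.17e-10 m, v = Zαc/n = 2.19e6 m/s
f = v/(2πr) = 1.10e15 Hz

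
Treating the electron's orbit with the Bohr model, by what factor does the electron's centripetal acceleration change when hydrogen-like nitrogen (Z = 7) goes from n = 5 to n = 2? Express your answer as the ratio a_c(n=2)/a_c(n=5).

a_c ∝ Z^3 · n^-4; with Z fixed, a_c ∝ n^-4.
a_c(n=2)/a_c(n=5) = (2/5)^-4 = 625/16

625/16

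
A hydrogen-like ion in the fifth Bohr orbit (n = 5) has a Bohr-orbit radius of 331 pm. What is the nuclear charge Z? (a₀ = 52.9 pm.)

4

r_n = n²a₀/Z ⇒ Z = n²a₀/r = 5² × 52.9 / 331 ≈ 4.00
Z = 4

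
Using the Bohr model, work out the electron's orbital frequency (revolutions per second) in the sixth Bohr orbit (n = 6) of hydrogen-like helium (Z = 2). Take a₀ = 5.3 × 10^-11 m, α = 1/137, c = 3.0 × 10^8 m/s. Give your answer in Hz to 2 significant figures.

1.2 × 10^14 Hz

r = n²a₀/Z = 9.5 × 10^-10 m, v = Zαc/n = 7.3 × 10^5 m/s
f = v/(2πr) = 1.2 × 10^14 Hz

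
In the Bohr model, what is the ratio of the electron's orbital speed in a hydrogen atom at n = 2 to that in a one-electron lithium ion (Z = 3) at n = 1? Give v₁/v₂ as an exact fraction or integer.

1/6

v ∝ Z^1 · n^-1
v₁/v₂ = (1/3)^1 · (2/1)^-1 = 1/6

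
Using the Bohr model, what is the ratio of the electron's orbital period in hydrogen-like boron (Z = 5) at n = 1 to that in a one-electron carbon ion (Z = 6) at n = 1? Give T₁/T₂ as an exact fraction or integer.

T ∝ Z^-2 · n^3
T₁/T₂ = (5/6)^-2 · (1/1)^3 = 36/25

36/25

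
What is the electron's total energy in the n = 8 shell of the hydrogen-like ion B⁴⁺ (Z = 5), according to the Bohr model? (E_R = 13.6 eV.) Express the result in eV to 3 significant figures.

E_n = −E_R·Z²/n² = −13.6 × 5²/8² = -5.31 eV

-5.31 eV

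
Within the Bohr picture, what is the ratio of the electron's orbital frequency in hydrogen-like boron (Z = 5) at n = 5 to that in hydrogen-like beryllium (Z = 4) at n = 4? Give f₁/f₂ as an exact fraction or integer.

4/5

f ∝ Z^2 · n^-3
f₁/f₂ = (5/4)^2 · (5/4)^-3 = 4/5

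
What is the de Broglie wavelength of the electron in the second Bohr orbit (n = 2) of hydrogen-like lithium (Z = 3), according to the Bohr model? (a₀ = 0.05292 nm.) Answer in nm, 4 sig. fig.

0.2217 nm

The Bohr quantisation condition is nλ = 2πr_n.
r_n = n²a₀/Z = 0.07056 nm
λ = 2πr_n/n = 2π·0.07056/2 = 0.2217 nm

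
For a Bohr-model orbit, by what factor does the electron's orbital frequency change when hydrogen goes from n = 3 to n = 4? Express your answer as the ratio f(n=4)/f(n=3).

f ∝ Z^2 · n^-3; with Z fixed, f ∝ n^-3.
f(n=4)/f(n=3) = (4/3)^-3 = 27/64

27/64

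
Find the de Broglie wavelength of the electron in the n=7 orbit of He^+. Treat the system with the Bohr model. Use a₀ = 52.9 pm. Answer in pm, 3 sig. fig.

1160 pm

The Bohr quantisation condition is nλ = 2πr_n.
r_n = n²a₀/Z = 1300 pm
λ = 2πr_n/n = 2π·1300/7 = 1160 pm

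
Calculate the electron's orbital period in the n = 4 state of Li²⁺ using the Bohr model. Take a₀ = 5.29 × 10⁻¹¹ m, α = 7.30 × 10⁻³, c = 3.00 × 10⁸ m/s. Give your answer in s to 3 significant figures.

1.08 × 10⁻¹⁵ s

r = n²a₀/Z = 4²·5.29 × 10⁻¹¹/3 = 2.82 × 10⁻¹⁰ m
v = Zαc/n = 3·0.00730·3.00 × 10⁸/4 = 1.64 × 10⁶ m/s
T = 2πr/v = 1.08 × 10⁻¹⁵ s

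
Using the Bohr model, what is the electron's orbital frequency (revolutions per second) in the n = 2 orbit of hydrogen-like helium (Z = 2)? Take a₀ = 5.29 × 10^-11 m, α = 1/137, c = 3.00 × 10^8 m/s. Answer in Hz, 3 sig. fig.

r = n²a₀/Z = 1.06 × 10^-10 m, v = Zαc/n = 2.19 × 10^6 m/s
f = v/(2πr) = 3.29 × 10^15 Hz

3.29 × 10^15 Hz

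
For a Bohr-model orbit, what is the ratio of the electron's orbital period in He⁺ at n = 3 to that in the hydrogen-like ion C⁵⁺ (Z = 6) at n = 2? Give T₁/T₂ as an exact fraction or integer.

T ∝ Z^-2 · n^3
T₁/T₂ = (2/6)^-2 · (3/2)^3 = 243/8

243/8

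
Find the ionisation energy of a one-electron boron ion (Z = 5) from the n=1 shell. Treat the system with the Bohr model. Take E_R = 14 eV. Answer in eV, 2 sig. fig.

E_n = −E_R·Z²/n² = −14 × 5²/1² eV = -350 eV
Ionisation energy = −E_n = 350 eV

350 eV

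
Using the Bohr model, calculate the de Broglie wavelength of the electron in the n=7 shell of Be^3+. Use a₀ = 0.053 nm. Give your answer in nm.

The Bohr quantisation condition is nλ = 2πr_n.
r_n = n²a₀/Z = 0.65 nm
λ = 2πr_n/n = 2π·0.65/7 = 0.58 nm

0.58 nm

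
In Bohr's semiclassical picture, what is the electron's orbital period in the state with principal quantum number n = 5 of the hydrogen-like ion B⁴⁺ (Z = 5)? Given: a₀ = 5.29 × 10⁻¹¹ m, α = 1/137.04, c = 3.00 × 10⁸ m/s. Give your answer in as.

r = n²a₀/Z = 5²·5.29 × 10⁻¹¹/5 = 2.64 × 10⁻¹⁰ m
v = Zαc/n = 5·0.00730·3.00 × 10⁸/5 = 2.19 × 10⁶ m/s
T = 2πr/v = 7.59 × 10⁻¹⁶ s = 759 as

759 as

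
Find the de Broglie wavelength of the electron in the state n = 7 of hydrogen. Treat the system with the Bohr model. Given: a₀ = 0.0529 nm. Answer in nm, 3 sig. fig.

2.33 nm

The Bohr quantisation condition is nλ = 2πr_n.
r_n = n²a₀/Z = 2.59 nm
λ = 2πr_n/n = 2π·2.59/7 = 2.33 nm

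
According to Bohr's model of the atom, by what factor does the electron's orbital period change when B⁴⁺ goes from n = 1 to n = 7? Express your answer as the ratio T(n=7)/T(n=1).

T ∝ Z^-2 · n^3; with Z fixed, T ∝ n^3.
T(n=7)/T(n=1) = (7/1)^3 = 343

343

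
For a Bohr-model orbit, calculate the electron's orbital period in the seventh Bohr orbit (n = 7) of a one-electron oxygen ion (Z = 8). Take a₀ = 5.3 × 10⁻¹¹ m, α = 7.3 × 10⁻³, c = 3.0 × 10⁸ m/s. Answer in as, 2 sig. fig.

r = n²a₀/Z = 7²·5.3 × 10⁻¹¹/8 = 3.2 × 10⁻¹⁰ m
v = Zαc/n = 8·0.0073·3.0 × 10⁸/7 = 2.5 × 10⁶ m/s
T = 2πr/v = 8.1 × 10⁻¹⁶ s = 810 as

810 as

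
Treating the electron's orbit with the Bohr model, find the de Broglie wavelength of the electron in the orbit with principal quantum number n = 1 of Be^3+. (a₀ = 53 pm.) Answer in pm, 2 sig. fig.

83 pm

The Bohr quantisation condition is nλ = 2πr_n.
r_n = n²a₀/Z = 13 pm
λ = 2πr_n/n = 2π·13/1 = 83 pm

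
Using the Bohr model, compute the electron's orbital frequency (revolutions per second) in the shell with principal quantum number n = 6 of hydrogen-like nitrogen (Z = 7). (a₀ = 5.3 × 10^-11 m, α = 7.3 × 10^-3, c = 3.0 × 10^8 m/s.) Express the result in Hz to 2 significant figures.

r = n²a₀/Z = 2.7 × 10^-10 m, v = Zαc/n = 2.6 × 10^6 m/s
f = v/(2πr) = 1.5 × 10^15 Hz

1.5 × 10^15 Hz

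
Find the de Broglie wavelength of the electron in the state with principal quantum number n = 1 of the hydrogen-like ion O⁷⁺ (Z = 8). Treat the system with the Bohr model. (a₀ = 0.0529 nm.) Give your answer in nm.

0.0415 nm

The Bohr quantisation condition is nλ = 2πr_n.
r_n = n²a₀/Z = 0.00661 nm
λ = 2πr_n/n = 2π·0.00661/1 = 0.0415 nm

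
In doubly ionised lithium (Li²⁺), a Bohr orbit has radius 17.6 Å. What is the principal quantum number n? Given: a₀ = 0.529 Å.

10

r_n = n²a₀/Z ⇒ n² = rZ/a₀ = 17.6 × 3 / 0.529 ≈ 99.81
n = 10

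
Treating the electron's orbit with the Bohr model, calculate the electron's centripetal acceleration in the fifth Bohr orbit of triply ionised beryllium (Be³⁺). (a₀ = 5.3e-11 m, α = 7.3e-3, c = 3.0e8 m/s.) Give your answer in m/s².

r = n²a₀/Z = 3.3e-10 m, v = Zαc/n = 1.8e6 m/s
a = v²/r = (1.8e6)² / 3.3e-10 = 9.3e21 m/s²

9.3e21 m/s²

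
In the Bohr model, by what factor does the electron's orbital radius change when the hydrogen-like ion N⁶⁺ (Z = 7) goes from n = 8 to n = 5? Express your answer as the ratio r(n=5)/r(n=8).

r ∝ Z^-1 · n^2; with Z fixed, r ∝ n^2.
r(n=5)/r(n=8) = (5/8)^2 = 25/64

25/64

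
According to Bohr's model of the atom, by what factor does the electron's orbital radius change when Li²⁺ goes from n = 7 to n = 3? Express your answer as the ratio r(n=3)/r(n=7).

r ∝ Z^-1 · n^2; with Z fixed, r ∝ n^2.
r(n=3)/r(n=7) = (3/7)^2 = 9/49

9/49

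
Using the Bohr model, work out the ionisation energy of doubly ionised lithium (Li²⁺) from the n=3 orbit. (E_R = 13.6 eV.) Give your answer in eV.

E_n = −E_R·Z²/n² = −13.6 × 3²/3² eV = -13.6 eV
Ionisation energy = −E_n = 13.6 eV

13.6 eV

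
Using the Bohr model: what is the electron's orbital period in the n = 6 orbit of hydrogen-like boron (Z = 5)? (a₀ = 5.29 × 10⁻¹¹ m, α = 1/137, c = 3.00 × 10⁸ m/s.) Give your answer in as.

r = n²a₀/Z = 6²·5.29 × 10⁻¹¹/5 = 3.81 × 10⁻¹⁰ m
v = Zαc/n = 5·0.00730·3.00 × 10⁸/6 = 1.82 × 10⁶ m/s
T = 2πr/v = 1.31 × 10⁻¹⁵ s = 1310 as

1310 as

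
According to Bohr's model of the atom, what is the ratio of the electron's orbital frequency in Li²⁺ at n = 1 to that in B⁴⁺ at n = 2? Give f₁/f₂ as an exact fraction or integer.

f ∝ Z^2 · n^-3
f₁/f₂ = (3/5)^2 · (1/2)^-3 = 72/25

72/25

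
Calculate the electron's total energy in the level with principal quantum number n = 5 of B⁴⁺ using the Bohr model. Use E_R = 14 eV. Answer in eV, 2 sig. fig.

-14 eV

E_n = −E_R·Z²/n² = −14 × 5²/5² = -14 eV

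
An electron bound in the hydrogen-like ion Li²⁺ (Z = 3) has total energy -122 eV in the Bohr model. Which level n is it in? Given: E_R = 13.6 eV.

1

E_n = −E_R Z²/n² ⇒ n² = E_R Z²/(−E_n) = 13.6 × 3² / 122 ≈ 1.00
n = 1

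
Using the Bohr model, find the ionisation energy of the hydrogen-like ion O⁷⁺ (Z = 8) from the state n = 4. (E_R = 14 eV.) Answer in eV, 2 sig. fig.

E_n = −E_R·Z²/n² = −14 × 8²/4² eV = -56 eV
Ionisation energy = −E_n = 56 eV

56 eV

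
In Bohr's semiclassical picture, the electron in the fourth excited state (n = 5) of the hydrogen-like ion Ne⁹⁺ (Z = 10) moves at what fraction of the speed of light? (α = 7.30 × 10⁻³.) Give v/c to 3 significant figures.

0.0146

v_n = Zαc/n, so v/c = Zα/n = 10 × 0.00730 / 5 = 0.0146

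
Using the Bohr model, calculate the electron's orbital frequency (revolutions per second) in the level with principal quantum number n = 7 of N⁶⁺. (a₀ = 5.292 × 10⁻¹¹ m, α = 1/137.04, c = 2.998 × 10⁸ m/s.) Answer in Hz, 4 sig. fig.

r = n²a₀/Z = 3.704 × 10⁻¹⁰ m, v = Zαc/n = 2.188 × 10⁶ m/s
f = v/(2πr) = 9.399 × 10¹⁴ Hz

9.399 × 10¹⁴ Hz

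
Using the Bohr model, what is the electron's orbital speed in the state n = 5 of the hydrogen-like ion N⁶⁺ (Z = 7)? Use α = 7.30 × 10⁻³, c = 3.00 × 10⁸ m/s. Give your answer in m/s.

3.07 × 10⁶ m/s

v_n = Zαc/n = 7 × 0.00730 × 3.00 × 10⁸ / 5
    = 3.07 × 10⁶ m/s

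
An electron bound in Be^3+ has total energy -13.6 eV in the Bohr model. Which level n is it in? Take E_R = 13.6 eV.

4

E_n = −E_R Z²/n² ⇒ n² = E_R Z²/(−E_n) = 13.6 × 4² / 13.6 ≈ 16.00
n = 4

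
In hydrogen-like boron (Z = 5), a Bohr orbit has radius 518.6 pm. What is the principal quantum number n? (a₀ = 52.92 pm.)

r_n = n²a₀/Z ⇒ n² = rZ/a₀ = 518.6 × 5 / 52.92 ≈ 49.00
n = 7

7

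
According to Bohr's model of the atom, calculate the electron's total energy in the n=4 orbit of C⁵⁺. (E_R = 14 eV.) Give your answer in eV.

-32 eV

E_n = −E_R·Z²/n² = −14 × 6²/4² = -32 eV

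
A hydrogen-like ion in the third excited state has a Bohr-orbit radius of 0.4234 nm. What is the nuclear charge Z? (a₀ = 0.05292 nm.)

2

r_n = n²a₀/Z ⇒ Z = n²a₀/r = 4² × 0.05292 / 0.4234 ≈ 2.00
Z = 2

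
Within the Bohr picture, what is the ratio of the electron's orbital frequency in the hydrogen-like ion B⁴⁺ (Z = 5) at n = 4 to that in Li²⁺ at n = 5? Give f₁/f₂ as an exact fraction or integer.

f ∝ Z^2 · n^-3
f₁/f₂ = (5/3)^2 · (4/5)^-3 = 3125/576

3125/576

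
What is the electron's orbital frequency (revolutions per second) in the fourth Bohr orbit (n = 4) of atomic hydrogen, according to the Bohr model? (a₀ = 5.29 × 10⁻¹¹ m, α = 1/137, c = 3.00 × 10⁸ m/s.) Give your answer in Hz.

1.03 × 10¹⁴ Hz

r = n²a₀/Z = 8.46 × 10⁻¹⁰ m, v = Zαc/n = 5.47 × 10⁵ m/s
f = v/(2πr) = 1.03 × 10¹⁴ Hz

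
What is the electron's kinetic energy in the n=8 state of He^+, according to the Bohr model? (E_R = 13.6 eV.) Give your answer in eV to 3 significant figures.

0.850 eV

For a Coulomb orbit the virial theorem gives K = −E_n.
E_n = −E_R·Z²/n², so K = E_R·Z²/n² = 13.6 × 2²/8² = 0.850 eV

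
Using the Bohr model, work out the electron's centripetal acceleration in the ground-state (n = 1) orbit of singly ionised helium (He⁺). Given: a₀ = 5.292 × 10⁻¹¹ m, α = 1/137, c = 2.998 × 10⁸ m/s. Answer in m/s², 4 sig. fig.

r = n²a₀/Z = 2.646 × 10⁻¹¹ m, v = Zαc/n = 4.377 × 10⁶ m/s
a = v²/r = (4.377 × 10⁶)² / 2.646 × 10⁻¹¹ = 7.239 × 10²³ m/s²

7.239 × 10²³ m/s²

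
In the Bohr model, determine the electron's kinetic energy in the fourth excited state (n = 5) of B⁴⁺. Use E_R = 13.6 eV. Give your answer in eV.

13.6 eV

For a Coulomb orbit the virial theorem gives K = −E_n.
E_n = −E_R·Z²/n², so K = E_R·Z²/n² = 13.6 × 5²/5² = 13.6 eV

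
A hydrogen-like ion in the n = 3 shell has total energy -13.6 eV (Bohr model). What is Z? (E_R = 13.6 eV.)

E_n = −E_R Z²/n² ⇒ Z² = −E_n n²/E_R = 13.6 × 3² / 13.6 ≈ 9.00
Z = 3

3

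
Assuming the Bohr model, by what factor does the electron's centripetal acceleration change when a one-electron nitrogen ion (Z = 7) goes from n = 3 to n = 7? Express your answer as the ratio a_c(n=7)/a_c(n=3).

a_c ∝ Z^3 · n^-4; with Z fixed, a_c ∝ n^-4.
a_c(n=7)/a_c(n=3) = (7/3)^-4 = 81/2401

81/2401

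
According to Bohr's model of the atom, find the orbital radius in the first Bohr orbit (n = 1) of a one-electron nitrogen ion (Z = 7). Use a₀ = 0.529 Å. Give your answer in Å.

r_n = n²a₀/Z = 1² × 0.529 / 7
    = 1 × 0.529 / 7 = 0.0756 Å

0.0756 Å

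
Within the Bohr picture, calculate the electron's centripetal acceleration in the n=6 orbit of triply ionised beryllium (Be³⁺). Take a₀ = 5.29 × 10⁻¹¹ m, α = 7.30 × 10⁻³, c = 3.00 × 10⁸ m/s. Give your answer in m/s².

r = n²a₀/Z = 4.76 × 10⁻¹⁰ m, v = Zαc/n = 1.46 × 10⁶ m/s
a = v²/r = (1.46 × 10⁶)² / 4.76 × 10⁻¹⁰ = 4.48 × 10²¹ m/s²

4.48 × 10²¹ m/s²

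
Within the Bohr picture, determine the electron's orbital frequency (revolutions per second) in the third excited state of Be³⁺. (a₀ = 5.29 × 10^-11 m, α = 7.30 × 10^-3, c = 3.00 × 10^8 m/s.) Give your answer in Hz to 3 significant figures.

1.65 × 10^15 Hz

r = n²a₀/Z = 2.12 × 10^-10 m, v = Zαc/n = 2.19 × 10^6 m/s
f = v/(2πr) = 1.65 × 10^15 Hz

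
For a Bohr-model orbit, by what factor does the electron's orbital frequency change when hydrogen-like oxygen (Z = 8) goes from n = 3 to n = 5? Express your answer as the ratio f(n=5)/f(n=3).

f ∝ Z^2 · n^-3; with Z fixed, f ∝ n^-3.
f(n=5)/f(n=3) = (5/3)^-3 = 27/125

27/125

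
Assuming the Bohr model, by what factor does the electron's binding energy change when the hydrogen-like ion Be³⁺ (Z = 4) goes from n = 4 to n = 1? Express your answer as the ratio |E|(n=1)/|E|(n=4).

|E| ∝ Z^2 · n^-2; with Z fixed, |E| ∝ n^-2.
|E|(n=1)/|E|(n=4) = (1/4)^-2 = 16

16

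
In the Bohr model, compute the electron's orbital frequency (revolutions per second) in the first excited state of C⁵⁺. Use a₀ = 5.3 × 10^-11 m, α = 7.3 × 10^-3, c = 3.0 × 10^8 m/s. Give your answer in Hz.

r = n²a₀/Z = 3.5 × 10^-11 m, v = Zαc/n = 6.6 × 10^6 m/s
f = v/(2πr) = 3.0 × 10^16 Hz

3.0 × 10^16 Hz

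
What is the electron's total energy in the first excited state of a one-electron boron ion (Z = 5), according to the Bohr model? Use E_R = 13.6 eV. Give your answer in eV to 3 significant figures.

-85.0 eV

E_n = −E_R·Z²/n² = −13.6 × 5²/2² = -85.0 eV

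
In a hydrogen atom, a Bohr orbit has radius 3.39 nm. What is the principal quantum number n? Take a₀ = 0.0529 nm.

8

r_n = n²a₀/Z ⇒ n² = rZ/a₀ = 3.39 × 1 / 0.0529 ≈ 64.08
n = 8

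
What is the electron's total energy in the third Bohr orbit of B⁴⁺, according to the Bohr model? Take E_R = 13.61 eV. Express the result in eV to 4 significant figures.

E_n = −E_R·Z²/n² = −13.61 × 5²/3² = -37.81 eV

-37.81 eV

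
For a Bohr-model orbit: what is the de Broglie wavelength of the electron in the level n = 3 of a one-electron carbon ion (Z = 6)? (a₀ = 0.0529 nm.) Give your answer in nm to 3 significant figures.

The Bohr quantisation condition is nλ = 2πr_n.
r_n = n²a₀/Z = 0.0794 nm
λ = 2πr_n/n = 2π·0.0794/3 = 0.166 nm

0.166 nm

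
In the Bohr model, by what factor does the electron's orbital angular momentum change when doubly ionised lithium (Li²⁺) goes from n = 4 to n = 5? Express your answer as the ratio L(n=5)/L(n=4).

L = nℏ depends only on n, so L ∝ n.
L(n=5)/L(n=4) = (5/4)^1 = 5/4

5/4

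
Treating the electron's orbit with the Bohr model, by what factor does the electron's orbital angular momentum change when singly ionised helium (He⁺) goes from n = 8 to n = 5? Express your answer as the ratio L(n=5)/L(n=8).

L = nℏ depends only on n, so L ∝ n.
L(n=5)/L(n=8) = (5/8)^1 = 5/8

5/8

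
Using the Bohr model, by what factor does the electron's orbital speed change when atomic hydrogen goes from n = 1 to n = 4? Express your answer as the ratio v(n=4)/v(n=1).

v ∝ Z^1 · n^-1; with Z fixed, v ∝ n^-1.
v(n=4)/v(n=1) = (4/1)^-1 = 1/4

1/4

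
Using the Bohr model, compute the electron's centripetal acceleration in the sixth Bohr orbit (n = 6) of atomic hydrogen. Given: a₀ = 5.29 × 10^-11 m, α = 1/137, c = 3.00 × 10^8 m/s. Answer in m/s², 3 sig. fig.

r = n²a₀/Z = 1.90 × 10^-9 m, v = Zαc/n = 3.65 × 10^5 m/s
a = v²/r = (3.65 × 10^5)² / 1.90 × 10^-9 = 6.99 × 10^19 m/s²

6.99 × 10^19 m/s²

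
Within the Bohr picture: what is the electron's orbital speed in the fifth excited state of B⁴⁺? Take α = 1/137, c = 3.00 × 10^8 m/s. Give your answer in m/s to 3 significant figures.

v_n = Zαc/n = 5 × 0.00730 × 3.00 × 10^8 / 6
    = 1.82 × 10^6 m/s

1.82 × 10^6 m/s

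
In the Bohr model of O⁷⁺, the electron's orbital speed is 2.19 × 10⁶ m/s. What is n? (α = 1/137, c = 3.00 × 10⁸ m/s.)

v_n = Zαc/n ⇒ n = Zαc/v = 8 × 0.00730 × 3.00 × 10⁸ / 2.19 × 10⁶ ≈ 8.00
n = 8

8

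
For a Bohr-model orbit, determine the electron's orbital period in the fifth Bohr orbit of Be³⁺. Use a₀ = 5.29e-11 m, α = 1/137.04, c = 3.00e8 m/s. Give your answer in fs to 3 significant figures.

1.19 fs

r = n²a₀/Z = 5²·5.29e-11/4 = 3.31e-10 m
v = Zαc/n = 4·0.00730·3.00e8/5 = 1.75e6 m/s
T = 2πr/v = 1.19e-15 s = 1.19 fs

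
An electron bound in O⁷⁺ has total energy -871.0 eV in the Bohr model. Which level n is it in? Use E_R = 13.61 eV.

E_n = −E_R Z²/n² ⇒ n² = E_R Z²/(−E_n) = 13.61 × 8² / 871.0 ≈ 1.00
n = 1

1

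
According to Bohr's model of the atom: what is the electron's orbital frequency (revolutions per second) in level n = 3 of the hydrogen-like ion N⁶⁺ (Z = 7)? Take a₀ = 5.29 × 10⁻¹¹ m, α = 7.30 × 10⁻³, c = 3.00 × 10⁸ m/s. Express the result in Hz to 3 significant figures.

1.20 × 10¹⁶ Hz

r = n²a₀/Z = 6.80 × 10⁻¹¹ m, v = Zαc/n = 5.11 × 10⁶ m/s
f = v/(2πr) = 1.20 × 10¹⁶ Hz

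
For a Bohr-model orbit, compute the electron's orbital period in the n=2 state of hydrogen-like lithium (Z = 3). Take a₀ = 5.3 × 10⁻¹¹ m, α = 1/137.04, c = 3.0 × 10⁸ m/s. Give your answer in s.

1.4 × 10⁻¹⁶ s

r = n²a₀/Z = 2²·5.3 × 10⁻¹¹/3 = 7.1 × 10⁻¹¹ m
v = Zαc/n = 3·0.0073·3.0 × 10⁸/2 = 3.3 × 10⁶ m/s
T = 2πr/v = 1.4 × 10⁻¹⁶ s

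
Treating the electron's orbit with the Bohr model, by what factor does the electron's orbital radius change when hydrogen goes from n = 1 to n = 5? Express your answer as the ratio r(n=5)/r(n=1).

25

r ∝ Z^-1 · n^2; with Z fixed, r ∝ n^2.
r(n=5)/r(n=1) = (5/1)^2 = 25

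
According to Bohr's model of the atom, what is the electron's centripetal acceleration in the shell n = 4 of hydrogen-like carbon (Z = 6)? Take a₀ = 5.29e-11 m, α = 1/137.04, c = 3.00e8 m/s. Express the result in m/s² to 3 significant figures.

7.64e22 m/s²

r = n²a₀/Z = 1.41e-10 m, v = Zαc/n = 3.28e6 m/s
a = v²/r = (3.28e6)² / 1.41e-10 = 7.64e22 m/s²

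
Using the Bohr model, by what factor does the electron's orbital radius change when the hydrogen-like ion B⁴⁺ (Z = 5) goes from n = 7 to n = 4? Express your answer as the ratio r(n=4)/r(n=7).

16/49

r ∝ Z^-1 · n^2; with Z fixed, r ∝ n^2.
r(n=4)/r(n=7) = (4/7)^2 = 16/49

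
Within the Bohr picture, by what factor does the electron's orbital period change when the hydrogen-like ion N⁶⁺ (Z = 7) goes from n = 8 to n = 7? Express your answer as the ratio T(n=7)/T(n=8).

343/512

T ∝ Z^-2 · n^3; with Z fixed, T ∝ n^3.
T(n=7)/T(n=8) = (7/8)^3 = 343/512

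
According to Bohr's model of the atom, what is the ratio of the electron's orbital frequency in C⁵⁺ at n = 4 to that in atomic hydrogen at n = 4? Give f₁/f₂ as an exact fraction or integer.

36

f ∝ Z^2 · n^-3
f₁/f₂ = (6/1)^2 · (4/4)^-3 = 36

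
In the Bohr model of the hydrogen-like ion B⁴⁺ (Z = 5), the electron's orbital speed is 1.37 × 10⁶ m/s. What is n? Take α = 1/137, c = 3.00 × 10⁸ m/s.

v_n = Zαc/n ⇒ n = Zαc/v = 5 × 0.00730 × 3.00 × 10⁸ / 1.37 × 10⁶ ≈ 7.99
n = 8

8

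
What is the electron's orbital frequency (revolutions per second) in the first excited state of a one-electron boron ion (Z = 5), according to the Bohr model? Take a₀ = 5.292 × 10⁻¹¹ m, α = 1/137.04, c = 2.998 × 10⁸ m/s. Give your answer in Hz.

2.056 × 10¹⁶ Hz

r = n²a₀/Z = 4.234 × 10⁻¹¹ m, v = Zαc/n = 5.469 × 10⁶ m/s
f = v/(2πr) = 2.056 × 10¹⁶ Hz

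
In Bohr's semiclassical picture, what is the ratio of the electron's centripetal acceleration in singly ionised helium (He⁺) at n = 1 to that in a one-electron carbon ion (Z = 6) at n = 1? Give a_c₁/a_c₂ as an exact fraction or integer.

1/27

a_c ∝ Z^3 · n^-4
a_c₁/a_c₂ = (2/6)^3 · (1/1)^-4 = 1/27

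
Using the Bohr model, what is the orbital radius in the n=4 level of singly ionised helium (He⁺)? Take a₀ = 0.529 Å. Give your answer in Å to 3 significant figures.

4.23 Å

r_n = n²a₀/Z = 4² × 0.529 / 2
    = 16 × 0.529 / 2 = 4.23 Å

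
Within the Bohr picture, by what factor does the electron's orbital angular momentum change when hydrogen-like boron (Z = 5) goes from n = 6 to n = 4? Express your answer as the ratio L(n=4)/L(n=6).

L = nℏ depends only on n, so L ∝ n.
L(n=4)/L(n=6) = (4/6)^1 = 2/3

2/3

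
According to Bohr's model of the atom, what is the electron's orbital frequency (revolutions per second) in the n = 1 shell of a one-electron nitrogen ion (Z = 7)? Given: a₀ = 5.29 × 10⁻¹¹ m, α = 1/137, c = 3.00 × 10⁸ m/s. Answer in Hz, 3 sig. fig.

r = n²a₀/Z = 7.56 × 10⁻¹² m, v = Zαc/n = 1.53 × 10⁷ m/s
f = v/(2πr) = 3.23 × 10¹⁷ Hz

3.23 × 10¹⁷ Hz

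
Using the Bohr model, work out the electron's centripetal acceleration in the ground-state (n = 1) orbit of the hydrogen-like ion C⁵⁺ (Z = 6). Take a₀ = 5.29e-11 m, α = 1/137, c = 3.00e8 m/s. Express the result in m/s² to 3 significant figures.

1.96e25 m/s²

r = n²a₀/Z = 8.82e-12 m, v = Zαc/n = 1.31e7 m/s
a = v²/r = (1.31e7)² / 8.82e-12 = 1.96e25 m/s²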